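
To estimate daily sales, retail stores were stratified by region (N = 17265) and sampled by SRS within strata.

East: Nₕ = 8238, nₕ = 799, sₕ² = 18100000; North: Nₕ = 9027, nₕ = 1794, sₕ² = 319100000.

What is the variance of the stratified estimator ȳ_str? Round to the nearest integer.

43619

Var(ȳ_str) = Σₕ Wₕ²(1 − fₕ)sₕ²/nₕ with Wₕ = Nₕ/N, N = 17265.
East: Wₕ = 0.47715030; term = 0.47715030²·(1 − 0.09698956)·18100000/799 = 4657.3082.
North: Wₕ = 0.52284970; term = 0.52284970²·(1 − 0.19873712)·319100000/1794 = 38961.27.
Sum = 43618.578.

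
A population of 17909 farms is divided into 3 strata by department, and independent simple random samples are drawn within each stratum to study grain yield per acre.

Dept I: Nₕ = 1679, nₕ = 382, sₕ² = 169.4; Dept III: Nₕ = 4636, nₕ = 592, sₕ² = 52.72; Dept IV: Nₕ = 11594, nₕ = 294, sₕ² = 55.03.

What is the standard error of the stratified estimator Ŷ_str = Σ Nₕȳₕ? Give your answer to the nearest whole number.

5211

Var(Ŷ_str) = Σₕ Nₕ²(1 − fₕ)sₕ²/nₕ.
Dept I: 1679²·(1 − 382/1679)·169.4/382 = 965696.63.
Dept III: 4636²·(1 − 592/4636)·52.72/592 = 1.669584 × 10^6.
Dept IV: 11594²·(1 − 294/11594)·55.03/294 = 2.4522454 × 10^7.
Sum = 2.7157735 × 10^7.
SE = √(2.7157735 × 10^7) = 5211.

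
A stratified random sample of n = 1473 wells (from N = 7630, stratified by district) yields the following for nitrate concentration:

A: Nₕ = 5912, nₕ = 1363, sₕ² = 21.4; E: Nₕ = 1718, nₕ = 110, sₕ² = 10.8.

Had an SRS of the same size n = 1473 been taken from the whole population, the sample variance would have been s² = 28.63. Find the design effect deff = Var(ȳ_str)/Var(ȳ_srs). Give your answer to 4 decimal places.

0.7595

Var(ȳ_str) = Σ Wₕ²(1−fₕ)sₕ²/nₕ with Wₕ = Nₕ/7630:
  A: (5912/7630)²·(1−1363/5912)·21.4/1363 = 0.0072530255
  E: (1718/7630)²·(1−110/1718)·10.8/110 = 0.0046589838
  → Var(ȳ_str) = 0.011912009.
Var(ȳ_srs) = (1 − 1473/7630)·28.63/1473 = 0.015684231.
deff = 0.011912009 / 0.015684231 = 0.7595.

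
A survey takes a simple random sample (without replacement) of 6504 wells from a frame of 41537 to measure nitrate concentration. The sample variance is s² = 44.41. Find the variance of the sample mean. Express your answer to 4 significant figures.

0.005759

Under SRS without replacement, Var(ȳ) = (1 − f)·s²/n with f = n/N = 6504/41537 = 0.15658329.
Var(ȳ) = (1 − 0.15658329)·44.41/6504 = 0.84341671·0.0068281058 = 0.0057589385.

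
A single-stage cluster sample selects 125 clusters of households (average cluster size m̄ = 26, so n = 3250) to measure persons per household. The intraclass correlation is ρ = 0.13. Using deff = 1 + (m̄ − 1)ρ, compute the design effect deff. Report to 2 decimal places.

4.25

deff = 1 + (26 − 1)·0.13 = 1 + 3.25 = 4.25.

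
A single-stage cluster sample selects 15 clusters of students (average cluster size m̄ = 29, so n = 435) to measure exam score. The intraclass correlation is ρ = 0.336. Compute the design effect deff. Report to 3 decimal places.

deff = 1 + (29 − 1)·0.336 = 1 + 9.408 = 10.408.

10.408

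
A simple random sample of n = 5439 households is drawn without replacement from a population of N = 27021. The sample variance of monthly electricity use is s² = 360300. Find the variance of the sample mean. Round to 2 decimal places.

Under SRS without replacement, Var(ȳ) = (1 − f)·s²/n with f = n/N = 5439/27021 = 0.20128789.
Var(ȳ) = (1 − 0.20128789)·360300/5439 = 0.79871211·66.243795 = 52.909721.

52.91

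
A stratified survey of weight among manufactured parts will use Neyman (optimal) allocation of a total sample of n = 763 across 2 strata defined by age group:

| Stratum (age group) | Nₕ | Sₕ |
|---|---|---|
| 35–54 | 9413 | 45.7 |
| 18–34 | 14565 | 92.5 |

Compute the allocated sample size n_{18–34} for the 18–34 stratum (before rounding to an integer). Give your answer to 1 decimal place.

578.3

Neyman allocation: nₕ = n·NₕSₕ / Σⱼ NⱼSⱼ.
Σ NⱼSⱼ = 9413·45.7 + 14565·92.5 = 1.7774366 × 10^6.
n_{18–34} = 763·14565·92.5 / (1.7774366 × 10^6) = 578.3.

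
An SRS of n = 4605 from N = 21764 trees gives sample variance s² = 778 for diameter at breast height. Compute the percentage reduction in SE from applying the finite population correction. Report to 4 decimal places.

11.2074

f = n/N = 4605/21764 = 0.21158794.
SE_no-fpc = √(s²/n) = 0.41103138; SE_fpc = √((1−f)s²/n) = 0.36496533.
Ratio = √(1−f) = 0.88792570. Reduction = 100·(1 − 0.88792570) = 11.2074%.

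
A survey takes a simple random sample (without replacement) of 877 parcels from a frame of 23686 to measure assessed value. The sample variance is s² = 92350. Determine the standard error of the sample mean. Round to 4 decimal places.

10.0699

Under SRS without replacement, Var(ȳ) = (1 − f)·s²/n with f = n/N = 877/23686 = 0.03702609.
Var(ȳ) = (1 − 0.03702609)·92350/877 = 0.96297391·105.30217 = 101.40324.
SE(ȳ) = √(101.40324) = 10.0699.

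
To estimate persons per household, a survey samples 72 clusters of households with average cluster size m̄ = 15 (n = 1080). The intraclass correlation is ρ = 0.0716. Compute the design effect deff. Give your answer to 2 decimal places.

2.00

deff = 1 + (15 − 1)·0.0716 = 1 + 1.0024 = 2.0024.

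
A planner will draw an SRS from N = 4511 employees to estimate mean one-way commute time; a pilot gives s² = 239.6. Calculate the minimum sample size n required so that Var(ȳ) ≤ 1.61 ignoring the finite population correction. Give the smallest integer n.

149

Without fpc, n₀ = s²/D = 239.6/1.61 = 148.8199.
Rounding up, n = 149.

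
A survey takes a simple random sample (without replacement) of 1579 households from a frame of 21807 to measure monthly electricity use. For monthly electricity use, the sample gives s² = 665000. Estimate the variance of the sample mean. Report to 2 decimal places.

390.66

Under SRS without replacement, Var(ȳ) = (1 − f)·s²/n with f = n/N = 1579/21807 = 0.07240794.
Var(ȳ) = (1 − 0.07240794)·665000/1579 = 0.92759206·421.15263 = 390.65783.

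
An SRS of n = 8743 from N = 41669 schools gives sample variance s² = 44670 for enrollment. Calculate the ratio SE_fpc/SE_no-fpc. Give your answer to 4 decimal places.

0.8889

f = n/N = 8743/41669 = 0.20982025.
SE_no-fpc = √(s²/n) = 2.2603606; SE_fpc = √((1−f)s²/n) = 2.009281.
Ratio = √(1−f) = 0.88892055.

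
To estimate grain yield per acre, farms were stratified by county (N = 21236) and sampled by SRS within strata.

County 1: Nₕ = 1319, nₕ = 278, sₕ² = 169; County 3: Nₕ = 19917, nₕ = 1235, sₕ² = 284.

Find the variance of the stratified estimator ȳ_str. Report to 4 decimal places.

0.1916

Var(ȳ_str) = Σₕ Wₕ²(1 − fₕ)sₕ²/nₕ with Wₕ = Nₕ/N, N = 21236.
County 1: Wₕ = 0.06211151; term = 0.06211151²·(1 − 0.21076573)·169/278 = 0.0018509385.
County 3: Wₕ = 0.93788849; term = 0.93788849²·(1 − 0.06200733)·284/1235 = 0.18973753.
Sum = 0.19158847.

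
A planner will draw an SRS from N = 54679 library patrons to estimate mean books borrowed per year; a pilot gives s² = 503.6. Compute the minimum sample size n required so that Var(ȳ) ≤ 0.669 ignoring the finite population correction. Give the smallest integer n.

753

Without fpc, n₀ = s²/D = 503.6/0.669 = 752.7653.
Rounding up, n = 753.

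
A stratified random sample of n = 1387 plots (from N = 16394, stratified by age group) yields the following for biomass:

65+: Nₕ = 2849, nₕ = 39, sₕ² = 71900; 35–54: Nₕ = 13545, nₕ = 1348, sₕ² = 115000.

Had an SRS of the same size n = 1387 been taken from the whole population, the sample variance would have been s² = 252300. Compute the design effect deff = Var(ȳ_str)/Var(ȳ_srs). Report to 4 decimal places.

Var(ȳ_str) = Σ Wₕ²(1−fₕ)sₕ²/nₕ with Wₕ = Nₕ/16394:
  65+: (2849/16394)²·(1−39/2849)·71900/39 = 54.915279
  35–54: (13545/16394)²·(1−1348/13545)·115000/1348 = 52.440898
  → Var(ȳ_str) = 107.35618.
Var(ȳ_srs) = (1 − 1387/16394)·252300/1387 = 166.51361.
deff = 107.35618 / 166.51361 = 0.6447.

0.6447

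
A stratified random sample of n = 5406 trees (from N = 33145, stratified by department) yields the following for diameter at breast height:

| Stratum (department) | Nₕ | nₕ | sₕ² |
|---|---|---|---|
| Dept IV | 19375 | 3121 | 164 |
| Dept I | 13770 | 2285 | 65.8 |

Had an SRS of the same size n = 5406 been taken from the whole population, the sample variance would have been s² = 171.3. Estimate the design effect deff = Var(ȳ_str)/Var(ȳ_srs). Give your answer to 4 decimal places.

0.7243

Var(ȳ_str) = Σ Wₕ²(1−fₕ)sₕ²/nₕ with Wₕ = Nₕ/33145:
  Dept IV: (19375/33145)²·(1−3121/19375)·164/3121 = 0.015063157
  Dept I: (13770/33145)²·(1−2285/13770)·65.8/2285 = 0.0041454204
  → Var(ȳ_str) = 0.019208577.
Var(ȳ_srs) = (1 − 5406/33145)·171.3/5406 = 0.026518814.
deff = 0.019208577 / 0.026518814 = 0.7243.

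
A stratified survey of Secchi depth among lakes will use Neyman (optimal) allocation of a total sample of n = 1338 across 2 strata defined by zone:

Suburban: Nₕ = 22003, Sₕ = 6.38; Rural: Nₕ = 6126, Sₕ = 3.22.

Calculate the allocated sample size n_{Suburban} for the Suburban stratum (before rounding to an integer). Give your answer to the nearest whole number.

1173

Neyman allocation: nₕ = n·NₕSₕ / Σⱼ NⱼSⱼ.
Σ NⱼSⱼ = 22003·6.38 + 6126·3.22 = 160104.86.
n_{Suburban} = 1338·22003·6.38 / 160104.86 = 1173.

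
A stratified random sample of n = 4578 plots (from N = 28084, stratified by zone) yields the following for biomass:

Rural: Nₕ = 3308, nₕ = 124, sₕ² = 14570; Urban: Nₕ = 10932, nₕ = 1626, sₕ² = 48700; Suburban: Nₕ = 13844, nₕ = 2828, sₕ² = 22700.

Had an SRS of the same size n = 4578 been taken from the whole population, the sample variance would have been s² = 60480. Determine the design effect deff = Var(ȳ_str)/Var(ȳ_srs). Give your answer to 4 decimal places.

Var(ȳ_str) = Σ Wₕ²(1−fₕ)sₕ²/nₕ with Wₕ = Nₕ/28084:
  Rural: (3308/28084)²·(1−124/3308)·14570/124 = 1.5691285
  Urban: (10932/28084)²·(1−1626/10932)·48700/1626 = 3.8632531
  Suburban: (13844/28084)²·(1−2828/13844)·22700/2828 = 1.5520798
  → Var(ȳ_str) = 6.9844614.
Var(ȳ_srs) = (1 − 4578/28084)·60480/4578 = 11.05747.
deff = 6.9844614 / 11.05747 = 0.6317.

0.6317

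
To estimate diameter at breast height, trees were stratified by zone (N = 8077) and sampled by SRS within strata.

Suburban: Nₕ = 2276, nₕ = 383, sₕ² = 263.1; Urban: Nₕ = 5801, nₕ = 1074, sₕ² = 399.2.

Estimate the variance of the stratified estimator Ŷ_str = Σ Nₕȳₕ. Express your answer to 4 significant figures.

Var(Ŷ_str) = Σₕ Nₕ²(1 − fₕ)sₕ²/nₕ.
Suburban: 2276²·(1 − 383/2276)·263.1/383 = 2.9596813 × 10^6.
Urban: 5801²·(1 − 1074/5801)·399.2/1074 = 1.0192359 × 10^7.
Sum = 1.315204 × 10^7.

1.315 × 10^7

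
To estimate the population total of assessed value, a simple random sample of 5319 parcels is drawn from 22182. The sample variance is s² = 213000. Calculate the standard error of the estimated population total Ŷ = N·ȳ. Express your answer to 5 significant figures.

Var(Ŷ) = N²·Var(ȳ) = N²·(1 − n/N)·s²/n.
f = 5319/22182 = 0.23978902; Var(ȳ) = 0.76021098·213000/5319 = 30.442741.
Var(Ŷ) = 22182² · 30.442741 = 1.497908 × 10^10.
SE(Ŷ) = √(1.497908 × 10^10) = 122390.

122390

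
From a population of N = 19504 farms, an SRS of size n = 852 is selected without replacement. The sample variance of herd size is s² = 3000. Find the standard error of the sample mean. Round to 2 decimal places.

Under SRS without replacement, Var(ȳ) = (1 − f)·s²/n with f = n/N = 852/19504 = 0.04368335.
Var(ȳ) = (1 − 0.04368335)·3000/852 = 0.95631665·3.5211268 = 3.3673122.
SE(ȳ) = √(3.3673122) = 1.84.

1.84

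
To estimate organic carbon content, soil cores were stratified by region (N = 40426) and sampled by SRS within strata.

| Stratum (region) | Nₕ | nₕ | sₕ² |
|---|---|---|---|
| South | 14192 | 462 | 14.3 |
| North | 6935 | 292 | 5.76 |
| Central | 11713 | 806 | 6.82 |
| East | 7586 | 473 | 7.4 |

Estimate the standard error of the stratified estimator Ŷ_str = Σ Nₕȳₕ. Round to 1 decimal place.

2977.4

Var(Ŷ_str) = Σₕ Nₕ²(1 − fₕ)sₕ²/nₕ.
South: 14192²·(1 − 462/14192)·14.3/462 = 6.0312621 × 10^6.
North: 6935²·(1 − 292/6935)·5.76/292 = 908762.4.
Central: 11713²·(1 − 806/11713)·6.82/806 = 1.0809928 × 10^6.
East: 7586²·(1 − 473/7586)·7.4/473 = 844182.27.
Sum = 8.8651996 × 10^6.
SE = √(8.8651996 × 10^6) = 2977.4.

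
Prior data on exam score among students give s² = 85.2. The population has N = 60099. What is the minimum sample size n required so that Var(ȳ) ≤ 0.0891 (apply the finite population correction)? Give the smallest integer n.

942

Without fpc, n₀ = s²/D = 85.2/0.0891 = 956.2290.
With fpc, (1 − n/N)·s²/n ≤ D requires n ≥ n₀/(1 + n₀/N) = 956.2290/(1 + 956.2290/60099) = 941.2528.
Rounding up, n = 942.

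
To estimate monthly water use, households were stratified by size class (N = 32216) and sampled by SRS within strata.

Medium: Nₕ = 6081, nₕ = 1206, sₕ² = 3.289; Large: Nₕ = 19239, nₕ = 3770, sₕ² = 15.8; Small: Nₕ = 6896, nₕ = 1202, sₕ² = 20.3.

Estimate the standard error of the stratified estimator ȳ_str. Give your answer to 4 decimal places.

0.0438

Var(ȳ_str) = Σₕ Wₕ²(1 − fₕ)sₕ²/nₕ with Wₕ = Nₕ/N, N = 32216.
Medium: Wₕ = 0.18875714; term = 0.18875714²·(1 − 0.19832264)·3.289/1206 = 7.7897399 × 10^-5.
Large: Wₕ = 0.59718773; term = 0.59718773²·(1 − 0.19595613)·15.8/3770 = 0.0012017586.
Small: Wₕ = 0.21405513; term = 0.21405513²·(1 − 0.17430394)·20.3/1202 = 6.3894438 × 10^-4.
Sum = 0.0019186004.
SE = √(0.0019186004) = 0.0438.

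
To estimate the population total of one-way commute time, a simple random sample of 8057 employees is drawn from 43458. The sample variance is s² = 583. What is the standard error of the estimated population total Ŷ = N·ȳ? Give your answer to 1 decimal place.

Var(Ŷ) = N²·Var(ȳ) = N²·(1 − n/N)·s²/n.
f = 8057/43458 = 0.18539740; Var(ȳ) = 0.81460260·583/8057 = 0.058944187.
Var(Ŷ) = 43458² · 0.058944187 = 1.1132186 × 10^8.
SE(Ŷ) = √(1.1132186 × 10^8) = 10550.9.

10550.9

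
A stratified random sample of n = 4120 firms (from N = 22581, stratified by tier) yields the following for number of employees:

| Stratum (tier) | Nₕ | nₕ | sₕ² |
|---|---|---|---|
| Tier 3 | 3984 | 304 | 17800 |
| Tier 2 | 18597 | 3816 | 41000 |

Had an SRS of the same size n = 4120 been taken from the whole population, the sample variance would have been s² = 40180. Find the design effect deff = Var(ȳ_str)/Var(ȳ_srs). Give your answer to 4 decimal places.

Var(ȳ_str) = Σ Wₕ²(1−fₕ)sₕ²/nₕ with Wₕ = Nₕ/22581:
  Tier 3: (3984/22581)²·(1−304/3984)·17800/304 = 1.6835547
  Tier 2: (18597/22581)²·(1−3816/18597)·41000/3816 = 5.7920974
  → Var(ȳ_str) = 7.4756521.
Var(ȳ_srs) = (1 − 4120/22581)·40180/4120 = 7.9730551.
deff = 7.4756521 / 7.9730551 = 0.9376.

0.9376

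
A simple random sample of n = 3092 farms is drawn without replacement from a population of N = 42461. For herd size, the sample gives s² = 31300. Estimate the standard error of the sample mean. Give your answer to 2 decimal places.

3.06

Under SRS without replacement, Var(ȳ) = (1 − f)·s²/n with f = n/N = 3092/42461 = 0.07281976.
Var(ȳ) = (1 − 0.07281976)·31300/3092 = 0.92718024·10.122898 = 9.3857508.
SE(ȳ) = √(9.3857508) = 3.06.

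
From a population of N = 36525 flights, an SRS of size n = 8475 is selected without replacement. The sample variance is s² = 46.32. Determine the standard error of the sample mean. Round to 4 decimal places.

Under SRS without replacement, Var(ȳ) = (1 − f)·s²/n with f = n/N = 8475/36525 = 0.23203285.
Var(ȳ) = (1 − 0.23203285)·46.32/8475 = 0.76796715·0.0054654867 = 0.0041973142.
SE(ȳ) = √(0.0041973142) = 0.0648.

0.0648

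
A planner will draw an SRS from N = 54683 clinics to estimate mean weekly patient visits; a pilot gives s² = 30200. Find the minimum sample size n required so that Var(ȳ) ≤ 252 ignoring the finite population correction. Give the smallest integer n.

Without fpc, n₀ = s²/D = 30200/252 = 119.8413.
Rounding up, n = 120.

120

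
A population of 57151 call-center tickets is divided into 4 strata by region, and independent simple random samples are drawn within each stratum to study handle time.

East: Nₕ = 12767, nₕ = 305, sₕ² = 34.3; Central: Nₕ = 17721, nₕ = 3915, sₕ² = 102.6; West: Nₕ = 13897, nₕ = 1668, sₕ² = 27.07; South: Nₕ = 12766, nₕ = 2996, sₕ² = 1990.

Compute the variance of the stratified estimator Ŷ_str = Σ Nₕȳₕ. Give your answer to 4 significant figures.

1.099 × 10^8

Var(Ŷ_str) = Σₕ Nₕ²(1 − fₕ)sₕ²/nₕ.
East: 12767²·(1 − 305/12767)·34.3/305 = 1.7892494 × 10^7.
Central: 17721²·(1 − 3915/17721)·102.6/3915 = 6.4116778 × 10^6.
West: 13897²·(1 − 1668/13897)·27.07/1668 = 2.7580632 × 10^6.
South: 12766²·(1 − 2996/12766)·1990/2996 = 8.2843926 × 10^7.
Sum = 1.0990616 × 10^8.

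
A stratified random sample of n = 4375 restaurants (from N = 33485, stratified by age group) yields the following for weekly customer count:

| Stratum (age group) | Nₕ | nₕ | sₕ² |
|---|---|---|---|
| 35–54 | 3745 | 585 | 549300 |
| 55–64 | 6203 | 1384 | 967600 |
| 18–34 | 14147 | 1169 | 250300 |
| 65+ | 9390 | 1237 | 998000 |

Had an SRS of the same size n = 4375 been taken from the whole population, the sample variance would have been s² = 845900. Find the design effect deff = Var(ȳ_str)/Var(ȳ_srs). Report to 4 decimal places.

0.7062

Var(ȳ_str) = Σ Wₕ²(1−fₕ)sₕ²/nₕ with Wₕ = Nₕ/33485:
  35–54: (3745/33485)²·(1−585/3745)·549300/585 = 9.9104193
  55–64: (6203/33485)²·(1−1384/6203)·967600/1384 = 18.638797
  18–34: (14147/33485)²·(1−1169/14147)·250300/1169 = 35.06048
  65+: (9390/33485)²·(1−1237/9390)·998000/1237 = 55.086258
  → Var(ȳ_str) = 118.69595.
Var(ȳ_srs) = (1 − 4375/33485)·845900/4375 = 168.08651.
deff = 118.69595 / 168.08651 = 0.7062.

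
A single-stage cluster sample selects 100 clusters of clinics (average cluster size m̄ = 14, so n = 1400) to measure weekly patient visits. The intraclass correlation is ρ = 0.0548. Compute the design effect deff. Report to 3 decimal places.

1.712

deff = 1 + (14 − 1)·0.0548 = 1 + 0.7124 = 1.7124.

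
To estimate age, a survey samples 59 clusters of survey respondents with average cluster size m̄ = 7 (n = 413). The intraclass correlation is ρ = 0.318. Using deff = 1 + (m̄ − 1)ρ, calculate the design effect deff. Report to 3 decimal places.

2.908

deff = 1 + (7 − 1)·0.318 = 1 + 1.908 = 2.908.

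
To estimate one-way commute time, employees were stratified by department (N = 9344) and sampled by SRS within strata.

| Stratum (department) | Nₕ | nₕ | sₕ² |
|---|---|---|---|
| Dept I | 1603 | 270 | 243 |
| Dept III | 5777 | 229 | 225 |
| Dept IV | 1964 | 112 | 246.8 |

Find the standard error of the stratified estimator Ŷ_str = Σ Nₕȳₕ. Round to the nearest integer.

Var(Ŷ_str) = Σₕ Nₕ²(1 − fₕ)sₕ²/nₕ.
Dept I: 1603²·(1 − 270/1603)·243/270 = 1.9231191 × 10^6.
Dept III: 5777²·(1 − 229/5777)·225/229 = 3.1490957 × 10^7.
Dept IV: 1964²·(1 − 112/1964)·246.8/112 = 8.0151121 × 10^6.
Sum = 4.1429188 × 10^7.
SE = √(4.1429188 × 10^7) = 6437.

6437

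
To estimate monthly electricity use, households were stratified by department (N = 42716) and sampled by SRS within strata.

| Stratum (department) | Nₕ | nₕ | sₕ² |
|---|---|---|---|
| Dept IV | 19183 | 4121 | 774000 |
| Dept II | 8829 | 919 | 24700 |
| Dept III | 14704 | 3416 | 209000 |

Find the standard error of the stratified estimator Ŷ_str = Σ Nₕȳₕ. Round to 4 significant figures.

Var(Ŷ_str) = Σₕ Nₕ²(1 − fₕ)sₕ²/nₕ.
Dept IV: 19183²·(1 − 4121/19183)·774000/4121 = 5.4267213 × 10^10.
Dept II: 8829²·(1 − 919/8829)·24700/919 = 1.8770223 × 10^9.
Dept III: 14704²·(1 − 3416/14704)·209000/3416 = 1.0155023 × 10^10.
Sum = 6.6299258 × 10^10.
SE = √(6.6299258 × 10^10) = 257500.

257500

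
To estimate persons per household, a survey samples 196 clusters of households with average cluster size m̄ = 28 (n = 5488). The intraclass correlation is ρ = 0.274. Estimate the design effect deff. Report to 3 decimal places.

deff = 1 + (28 − 1)·0.274 = 1 + 7.398 = 8.398.

8.398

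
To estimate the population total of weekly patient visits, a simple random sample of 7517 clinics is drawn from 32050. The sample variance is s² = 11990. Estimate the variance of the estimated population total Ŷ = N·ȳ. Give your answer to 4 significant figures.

1.254 × 10^9

Var(Ŷ) = N²·Var(ȳ) = N²·(1 − n/N)·s²/n.
f = 7517/32050 = 0.23453978; Var(ȳ) = 0.76546022·11990/7517 = 1.2209483.
Var(Ŷ) = 32050² · 1.2209483 = 1.2541611 × 10^9.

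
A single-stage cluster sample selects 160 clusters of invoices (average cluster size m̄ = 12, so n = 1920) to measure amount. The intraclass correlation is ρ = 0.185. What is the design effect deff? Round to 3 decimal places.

deff = 1 + (12 − 1)·0.185 = 1 + 2.035 = 3.035.

3.035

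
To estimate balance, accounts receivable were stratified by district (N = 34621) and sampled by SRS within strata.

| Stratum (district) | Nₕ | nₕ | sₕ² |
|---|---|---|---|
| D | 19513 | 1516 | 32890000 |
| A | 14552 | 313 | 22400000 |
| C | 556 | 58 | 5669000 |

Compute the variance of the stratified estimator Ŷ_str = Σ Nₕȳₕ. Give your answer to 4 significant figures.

2.247 × 10^13

Var(Ŷ_str) = Σₕ Nₕ²(1 − fₕ)sₕ²/nₕ.
D: 19513²·(1 − 1516/19513)·32890000/1516 = 7.6188397 × 10^12.
A: 14552²·(1 − 313/14552)·22400000/313 = 1.4828795 × 10^13.
C: 556²·(1 − 58/556)·5669000/58 = 2.7063415 × 10^10.
Sum = 2.2474698 × 10^13.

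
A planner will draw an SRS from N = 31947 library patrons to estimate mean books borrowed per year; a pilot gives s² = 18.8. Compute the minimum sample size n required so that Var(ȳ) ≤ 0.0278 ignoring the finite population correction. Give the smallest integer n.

677

Without fpc, n₀ = s²/D = 18.8/0.0278 = 676.2590.
Rounding up, n = 677.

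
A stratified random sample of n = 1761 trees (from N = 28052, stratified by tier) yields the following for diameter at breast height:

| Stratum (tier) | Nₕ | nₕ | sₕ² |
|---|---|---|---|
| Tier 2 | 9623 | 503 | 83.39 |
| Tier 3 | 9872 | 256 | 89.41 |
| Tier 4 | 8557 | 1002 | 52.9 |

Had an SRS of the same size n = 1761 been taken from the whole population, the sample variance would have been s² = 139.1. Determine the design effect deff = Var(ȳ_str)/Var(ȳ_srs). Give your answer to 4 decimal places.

0.8775

Var(ȳ_str) = Σ Wₕ²(1−fₕ)sₕ²/nₕ with Wₕ = Nₕ/28052:
  Tier 2: (9623/28052)²·(1−503/9623)·83.39/503 = 0.018489436
  Tier 3: (9872/28052)²·(1−256/9872)·89.41/256 = 0.042132582
  Tier 4: (8557/28052)²·(1−1002/8557)·52.9/1002 = 0.0043372683
  → Var(ȳ_str) = 0.064959286.
Var(ȳ_srs) = (1 − 1761/28052)·139.1/1761 = 0.074030562.
deff = 0.064959286 / 0.074030562 = 0.8775.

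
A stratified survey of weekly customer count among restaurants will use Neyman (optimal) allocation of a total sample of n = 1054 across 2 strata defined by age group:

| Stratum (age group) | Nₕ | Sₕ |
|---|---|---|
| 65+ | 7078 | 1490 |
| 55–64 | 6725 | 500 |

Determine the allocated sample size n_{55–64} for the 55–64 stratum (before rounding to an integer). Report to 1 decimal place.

254.8

Neyman allocation: nₕ = n·NₕSₕ / Σⱼ NⱼSⱼ.
Σ NⱼSⱼ = 7078·1490 + 6725·500 = 1.390872 × 10^7.
n_{55–64} = 1054·6725·500 / (1.390872 × 10^7) = 254.8.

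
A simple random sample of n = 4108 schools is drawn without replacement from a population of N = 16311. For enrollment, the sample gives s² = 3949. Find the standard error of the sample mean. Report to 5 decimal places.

0.84805

Under SRS without replacement, Var(ȳ) = (1 − f)·s²/n with f = n/N = 4108/16311 = 0.25185458.
Var(ȳ) = (1 − 0.25185458)·3949/4108 = 0.74814542·0.96129503 = 0.71918848.
SE(ȳ) = √(0.71918848) = 0.84805.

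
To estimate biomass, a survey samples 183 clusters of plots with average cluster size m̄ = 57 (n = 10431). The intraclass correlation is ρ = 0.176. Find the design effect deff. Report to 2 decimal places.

deff = 1 + (57 − 1)·0.176 = 1 + 9.856 = 10.856.

10.86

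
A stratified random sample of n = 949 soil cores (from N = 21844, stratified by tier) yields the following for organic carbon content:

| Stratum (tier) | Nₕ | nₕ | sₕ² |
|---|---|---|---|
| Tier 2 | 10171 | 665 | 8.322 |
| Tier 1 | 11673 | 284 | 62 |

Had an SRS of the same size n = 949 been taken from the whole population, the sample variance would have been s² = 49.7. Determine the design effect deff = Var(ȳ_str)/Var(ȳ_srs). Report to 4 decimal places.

1.2648

Var(ȳ_str) = Σ Wₕ²(1−fₕ)sₕ²/nₕ with Wₕ = Nₕ/21844:
  Tier 2: (10171/21844)²·(1−665/10171)·8.322/665 = 0.0025357311
  Tier 1: (11673/21844)²·(1−284/11673)·62/284 = 0.060824296
  → Var(ȳ_str) = 0.063360027.
Var(ȳ_srs) = (1 − 949/21844)·49.7/949 = 0.050095692.
deff = 0.063360027 / 0.050095692 = 1.2648.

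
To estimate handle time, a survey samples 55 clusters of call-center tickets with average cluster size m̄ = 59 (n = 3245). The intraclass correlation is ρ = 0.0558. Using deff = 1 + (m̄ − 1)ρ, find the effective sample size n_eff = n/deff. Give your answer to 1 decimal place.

766.0

deff = 1 + (59 − 1)·0.0558 = 1 + 3.2364 = 4.2364.
n_eff = 3245 / 4.2364 = 766.0.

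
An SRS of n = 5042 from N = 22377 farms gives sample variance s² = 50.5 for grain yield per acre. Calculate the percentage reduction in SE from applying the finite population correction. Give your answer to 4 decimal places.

11.9841

f = n/N = 5042/22377 = 0.22532064.
SE_no-fpc = √(s²/n) = 0.1000793; SE_fpc = √((1−f)s²/n) = 0.08808567.
Ratio = √(1−f) = 0.88015871. Reduction = 100·(1 − 0.88015871) = 11.9841%.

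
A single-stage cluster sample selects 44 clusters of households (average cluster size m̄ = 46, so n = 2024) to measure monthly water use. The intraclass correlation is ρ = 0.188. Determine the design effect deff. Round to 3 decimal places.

deff = 1 + (46 − 1)·0.188 = 1 + 8.46 = 9.46.

9.460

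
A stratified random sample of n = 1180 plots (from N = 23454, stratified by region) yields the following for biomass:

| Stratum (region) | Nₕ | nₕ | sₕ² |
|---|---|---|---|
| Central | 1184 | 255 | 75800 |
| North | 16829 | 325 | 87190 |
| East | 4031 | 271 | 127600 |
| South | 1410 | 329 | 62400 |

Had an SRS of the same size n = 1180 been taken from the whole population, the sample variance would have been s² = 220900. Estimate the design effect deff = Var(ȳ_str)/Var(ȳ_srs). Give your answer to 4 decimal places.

0.8412

Var(ȳ_str) = Σ Wₕ²(1−fₕ)sₕ²/nₕ with Wₕ = Nₕ/23454:
  Central: (1184/23454)²·(1−255/1184)·75800/255 = 0.59437783
  North: (16829/23454)²·(1−325/16829)·87190/325 = 135.45561
  East: (4031/23454)²·(1−271/4031)·127600/271 = 12.973232
  South: (1410/23454)²·(1−329/1410)·62400/329 = 0.52553259
  → Var(ȳ_str) = 149.54875.
Var(ȳ_srs) = (1 − 1180/23454)·220900/1180 = 177.78495.
deff = 149.54875 / 177.78495 = 0.8412.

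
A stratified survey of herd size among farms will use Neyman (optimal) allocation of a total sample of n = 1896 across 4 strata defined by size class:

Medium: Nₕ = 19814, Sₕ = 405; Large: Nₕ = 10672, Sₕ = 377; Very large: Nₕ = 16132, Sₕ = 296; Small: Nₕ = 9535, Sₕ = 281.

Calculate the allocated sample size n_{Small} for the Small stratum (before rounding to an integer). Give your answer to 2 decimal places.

260.48

Neyman allocation: nₕ = n·NₕSₕ / Σⱼ NⱼSⱼ.
Σ NⱼSⱼ = 19814·405 + 10672·377 + 16132·296 + 9535·281 = 1.9502421 × 10^7.
n_{Small} = 1896·9535·281 / (1.9502421 × 10^7) = 260.48.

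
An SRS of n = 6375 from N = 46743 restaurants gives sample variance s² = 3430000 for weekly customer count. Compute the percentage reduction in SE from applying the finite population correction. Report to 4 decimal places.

7.0691

f = n/N = 6375/46743 = 0.13638406.
SE_no-fpc = √(s²/n) = 23.195672; SE_fpc = √((1−f)s²/n) = 21.555956.
Ratio = √(1−f) = 0.92930939. Reduction = 100·(1 − 0.92930939) = 7.0691%.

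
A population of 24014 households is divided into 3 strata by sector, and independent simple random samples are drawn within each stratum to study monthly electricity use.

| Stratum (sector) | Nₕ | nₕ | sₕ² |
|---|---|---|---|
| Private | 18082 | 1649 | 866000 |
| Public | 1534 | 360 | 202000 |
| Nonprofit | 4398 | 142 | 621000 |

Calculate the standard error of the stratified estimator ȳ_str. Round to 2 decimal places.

20.35

Var(ȳ_str) = Σₕ Wₕ²(1 − fₕ)sₕ²/nₕ with Wₕ = Nₕ/N, N = 24014.
Private: Wₕ = 0.75297743; term = 0.75297743²·(1 − 0.09119566)·866000/1649 = 270.60234.
Public: Wₕ = 0.06387940; term = 0.06387940²·(1 − 0.23468057)·202000/360 = 1.7523196.
Nonprofit: Wₕ = 0.18314317; term = 0.18314317²·(1 − 0.03228740)·621000/142 = 141.94859.
Sum = 414.30325.
SE = √(414.30325) = 20.35.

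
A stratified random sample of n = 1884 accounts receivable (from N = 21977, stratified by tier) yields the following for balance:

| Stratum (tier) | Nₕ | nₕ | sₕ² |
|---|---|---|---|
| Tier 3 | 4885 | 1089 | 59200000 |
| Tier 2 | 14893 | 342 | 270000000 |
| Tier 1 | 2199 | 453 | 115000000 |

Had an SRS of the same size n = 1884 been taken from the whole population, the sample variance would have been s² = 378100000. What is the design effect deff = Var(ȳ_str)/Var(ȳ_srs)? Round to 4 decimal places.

1.9529

Var(ȳ_str) = Σ Wₕ²(1−fₕ)sₕ²/nₕ with Wₕ = Nₕ/21977:
  Tier 3: (4885/21977)²·(1−1089/4885)·59200000/1089 = 2087.1217
  Tier 2: (14893/21977)²·(1−342/14893)·270000000/342 = 354222.28
  Tier 1: (2199/21977)²·(1−453/2199)·115000000/453 = 2018.0517
  → Var(ȳ_str) = 358327.45.
Var(ȳ_srs) = (1 − 1884/21977)·378100000/1884 = 183485.67.
deff = 358327.45 / 183485.67 = 1.9529.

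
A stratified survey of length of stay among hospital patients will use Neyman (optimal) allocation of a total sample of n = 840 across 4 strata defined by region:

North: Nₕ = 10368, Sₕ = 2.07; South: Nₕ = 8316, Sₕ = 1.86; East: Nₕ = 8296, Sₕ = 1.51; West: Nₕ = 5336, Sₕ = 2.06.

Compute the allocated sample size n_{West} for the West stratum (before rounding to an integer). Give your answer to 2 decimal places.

152.75

Neyman allocation: nₕ = n·NₕSₕ / Σⱼ NⱼSⱼ.
Σ NⱼSⱼ = 10368·2.07 + 8316·1.86 + 8296·1.51 + 5336·2.06 = 60448.64.
n_{West} = 840·5336·2.06 / 60448.64 = 152.75.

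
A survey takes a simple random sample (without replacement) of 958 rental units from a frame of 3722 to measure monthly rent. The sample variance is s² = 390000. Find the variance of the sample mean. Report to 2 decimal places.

302.32

Under SRS without replacement, Var(ȳ) = (1 − f)·s²/n with f = n/N = 958/3722 = 0.25738850.
Var(ȳ) = (1 − 0.25738850)·390000/958 = 0.74261150·407.09812 = 302.31575.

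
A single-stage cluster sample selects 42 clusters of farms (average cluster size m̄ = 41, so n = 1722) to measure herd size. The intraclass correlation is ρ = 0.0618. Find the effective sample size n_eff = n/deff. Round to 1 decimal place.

496.0

deff = 1 + (41 − 1)·0.0618 = 1 + 2.472 = 3.472.
n_eff = 1722 / 3.472 = 496.0.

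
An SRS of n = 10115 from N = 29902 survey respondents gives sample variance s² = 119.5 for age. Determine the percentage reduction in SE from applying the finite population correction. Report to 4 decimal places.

f = n/N = 10115/29902 = 0.33827169.
SE_no-fpc = √(s²/n) = 0.10869286; SE_fpc = √((1−f)s²/n) = 0.088418037.
Ratio = √(1−f) = 0.81346685. Reduction = 100·(1 − 0.81346685) = 18.6533%.

18.6533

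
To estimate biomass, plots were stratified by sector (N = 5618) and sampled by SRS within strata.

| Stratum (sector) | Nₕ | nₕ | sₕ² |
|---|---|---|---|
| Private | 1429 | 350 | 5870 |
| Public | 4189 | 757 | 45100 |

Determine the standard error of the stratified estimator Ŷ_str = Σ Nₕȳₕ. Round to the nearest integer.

29705

Var(Ŷ_str) = Σₕ Nₕ²(1 − fₕ)sₕ²/nₕ.
Private: 1429²·(1 − 350/1429)·5870/350 = 2.5859715 × 10^7.
Public: 4189²·(1 − 757/4189)·45100/757 = 8.5652157 × 10^8.
Sum = 8.8238129 × 10^8.
SE = √(8.8238129 × 10^8) = 29705.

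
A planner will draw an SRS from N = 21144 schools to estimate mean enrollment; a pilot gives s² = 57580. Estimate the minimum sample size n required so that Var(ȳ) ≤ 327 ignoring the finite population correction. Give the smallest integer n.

177

Without fpc, n₀ = s²/D = 57580/327 = 176.0856.
Rounding up, n = 177.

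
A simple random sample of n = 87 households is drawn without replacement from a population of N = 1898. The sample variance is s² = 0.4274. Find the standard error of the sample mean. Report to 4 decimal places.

0.0685

Under SRS without replacement, Var(ȳ) = (1 − f)·s²/n with f = n/N = 87/1898 = 0.04583772.
Var(ȳ) = (1 − 0.04583772)·0.4274/87 = 0.95416228·0.0049126437 = 0.0046874593.
SE(ȳ) = √(0.0046874593) = 0.0685.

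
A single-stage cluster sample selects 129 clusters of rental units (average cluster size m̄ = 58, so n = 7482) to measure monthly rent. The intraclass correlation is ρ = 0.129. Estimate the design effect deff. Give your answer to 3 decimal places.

8.353

deff = 1 + (58 − 1)·0.129 = 1 + 7.353 = 8.353.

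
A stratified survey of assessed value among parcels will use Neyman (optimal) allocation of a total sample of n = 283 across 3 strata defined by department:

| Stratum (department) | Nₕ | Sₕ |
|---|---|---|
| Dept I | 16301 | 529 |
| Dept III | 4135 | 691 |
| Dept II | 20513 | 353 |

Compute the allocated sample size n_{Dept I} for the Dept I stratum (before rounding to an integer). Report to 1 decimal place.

130.4

Neyman allocation: nₕ = n·NₕSₕ / Σⱼ NⱼSⱼ.
Σ NⱼSⱼ = 16301·529 + 4135·691 + 20513·353 = 1.8721603 × 10^7.
n_{Dept I} = 283·16301·529 / (1.8721603 × 10^7) = 130.4.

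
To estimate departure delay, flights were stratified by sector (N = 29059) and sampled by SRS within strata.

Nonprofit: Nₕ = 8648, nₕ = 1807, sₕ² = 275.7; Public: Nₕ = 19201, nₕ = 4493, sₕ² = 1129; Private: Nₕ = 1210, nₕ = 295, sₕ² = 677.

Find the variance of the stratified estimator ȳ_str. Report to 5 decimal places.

Var(ȳ_str) = Σₕ Wₕ²(1 − fₕ)sₕ²/nₕ with Wₕ = Nₕ/N, N = 29059.
Nonprofit: Wₕ = 0.29760143; term = 0.29760143²·(1 − 0.20895005)·275.7/1807 = 0.010689381.
Public: Wₕ = 0.66075915; term = 0.66075915²·(1 − 0.23399823)·1129/4493 = 0.084037604.
Private: Wₕ = 0.04163942; term = 0.04163942²·(1 − 0.24380165)·677/295 = 0.0030089279.
Sum = 0.097735913.

0.09774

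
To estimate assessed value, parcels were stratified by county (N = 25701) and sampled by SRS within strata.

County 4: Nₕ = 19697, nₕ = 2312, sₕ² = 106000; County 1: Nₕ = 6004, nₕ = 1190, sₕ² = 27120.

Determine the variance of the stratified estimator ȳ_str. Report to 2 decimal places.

Var(ȳ_str) = Σₕ Wₕ²(1 − fₕ)sₕ²/nₕ with Wₕ = Nₕ/N, N = 25701.
County 4: Wₕ = 0.76639041; term = 0.76639041²·(1 − 0.11737828)·106000/2312 = 23.768007.
County 1: Wₕ = 0.23360959; term = 0.23360959²·(1 − 0.19820120)·27120/1190 = 0.99721649.
Sum = 24.765223.

24.77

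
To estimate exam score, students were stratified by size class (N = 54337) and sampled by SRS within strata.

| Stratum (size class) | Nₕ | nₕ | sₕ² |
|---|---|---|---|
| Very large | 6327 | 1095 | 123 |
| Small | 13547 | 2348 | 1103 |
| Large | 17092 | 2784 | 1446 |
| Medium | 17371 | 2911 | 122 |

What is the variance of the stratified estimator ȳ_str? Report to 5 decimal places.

0.07198

Var(ȳ_str) = Σₕ Wₕ²(1 − fₕ)sₕ²/nₕ with Wₕ = Nₕ/N, N = 54337.
Very large: Wₕ = 0.11643999; term = 0.11643999²·(1 − 0.17306780)·123/1095 = 0.0012594045.
Small: Wₕ = 0.24931446; term = 0.24931446²·(1 − 0.17332251)·1103/2348 = 0.0241384.
Large: Wₕ = 0.31455546; term = 0.31455546²·(1 − 0.16288322)·1446/2784 = 0.043020907.
Medium: Wₕ = 0.31969008; term = 0.31969008²·(1 − 0.16757815)·122/2911 = 0.0035654917.
Sum = 0.071984203.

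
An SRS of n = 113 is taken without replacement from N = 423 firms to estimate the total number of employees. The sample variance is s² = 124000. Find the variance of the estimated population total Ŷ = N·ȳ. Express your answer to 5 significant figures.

Var(Ŷ) = N²·Var(ȳ) = N²·(1 − n/N)·s²/n.
f = 113/423 = 0.26713948; Var(ȳ) = 0.73286052·124000/113 = 804.20092.
Var(Ŷ) = 423² · 804.20092 = 1.4389487 × 10^8.

1.4389 × 10^8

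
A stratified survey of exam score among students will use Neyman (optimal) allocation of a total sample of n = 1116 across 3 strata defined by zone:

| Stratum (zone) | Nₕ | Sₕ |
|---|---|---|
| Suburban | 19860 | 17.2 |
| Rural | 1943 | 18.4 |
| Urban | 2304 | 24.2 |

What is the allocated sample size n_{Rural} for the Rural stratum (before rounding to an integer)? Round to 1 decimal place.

Neyman allocation: nₕ = n·NₕSₕ / Σⱼ NⱼSⱼ.
Σ NⱼSⱼ = 19860·17.2 + 1943·18.4 + 2304·24.2 = 433100.
n_{Rural} = 1116·1943·18.4 / 433100 = 92.1.

92.1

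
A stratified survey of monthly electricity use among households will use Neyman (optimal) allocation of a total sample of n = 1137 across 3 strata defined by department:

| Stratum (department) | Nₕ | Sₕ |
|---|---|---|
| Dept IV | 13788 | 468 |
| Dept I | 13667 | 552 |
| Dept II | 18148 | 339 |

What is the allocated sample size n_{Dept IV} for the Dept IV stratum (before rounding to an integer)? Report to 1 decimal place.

364.1

Neyman allocation: nₕ = n·NₕSₕ / Σⱼ NⱼSⱼ.
Σ NⱼSⱼ = 13788·468 + 13667·552 + 18148·339 = 2.014914 × 10^7.
n_{Dept IV} = 1137·13788·468 / (2.014914 × 10^7) = 364.1.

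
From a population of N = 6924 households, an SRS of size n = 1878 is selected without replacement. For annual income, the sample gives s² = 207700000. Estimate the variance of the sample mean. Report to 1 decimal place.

80599.3

Under SRS without replacement, Var(ȳ) = (1 − f)·s²/n with f = n/N = 1878/6924 = 0.27123050.
Var(ȳ) = (1 − 0.27123050)·207700000/1878 = 0.72876950·110596.38 = 80599.268.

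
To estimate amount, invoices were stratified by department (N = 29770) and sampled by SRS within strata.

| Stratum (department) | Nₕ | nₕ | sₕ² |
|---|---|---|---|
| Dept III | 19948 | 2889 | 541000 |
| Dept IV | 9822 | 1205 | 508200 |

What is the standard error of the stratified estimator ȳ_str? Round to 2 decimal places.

10.59

Var(ȳ_str) = Σₕ Wₕ²(1 − fₕ)sₕ²/nₕ with Wₕ = Nₕ/N, N = 29770.
Dept III: Wₕ = 0.67007054; term = 0.67007054²·(1 − 0.14482655)·541000/2889 = 71.902664.
Dept IV: Wₕ = 0.32992946; term = 0.32992946²·(1 − 0.12268377)·508200/1205 = 40.275966.
Sum = 112.17863.
SE = √(112.17863) = 10.59.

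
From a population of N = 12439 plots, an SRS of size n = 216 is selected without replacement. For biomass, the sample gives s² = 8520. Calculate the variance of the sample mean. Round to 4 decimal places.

Under SRS without replacement, Var(ȳ) = (1 − f)·s²/n with f = n/N = 216/12439 = 0.01736474.
Var(ȳ) = (1 − 0.01736474)·8520/216 = 0.98263526·39.444444 = 38.759502.

38.7595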